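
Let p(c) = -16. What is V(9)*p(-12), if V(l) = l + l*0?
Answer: -144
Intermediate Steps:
V(l) = l (V(l) = l + 0 = l)
V(9)*p(-12) = 9*(-16) = -144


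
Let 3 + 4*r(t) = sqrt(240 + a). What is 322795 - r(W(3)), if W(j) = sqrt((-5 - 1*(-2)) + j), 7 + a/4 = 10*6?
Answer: 1291183/4 - sqrt(113)/2 ≈ 3.2279e+5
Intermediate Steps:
a = 212 (a = -28 + 4*(10*6) = -28 + 4*60 = -28 + 240 = 212)
W(j) = sqrt(-3 + j) (W(j) = sqrt((-5 + 2) + j) = sqrt(-3 + j))
r(t) = -3/4 + sqrt(113)/2 (r(t) = -3/4 + sqrt(240 + 212)/4 = -3/4 + sqrt(452)/4 = -3/4 + (2*sqrt(113))/4 = -3/4 + sqrt(113)/2)
322795 - r(W(3)) = 322795 - (-3/4 + sqrt(113)/2) = 322795 + (3/4 - sqrt(113)/2) = 1291183/4 - sqrt(113)/2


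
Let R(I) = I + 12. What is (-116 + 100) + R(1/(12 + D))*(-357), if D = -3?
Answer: -13019/3 ≈ -4339.7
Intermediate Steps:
R(I) = 12 + I
(-116 + 100) + R(1/(12 + D))*(-357) = (-116 + 100) + (12 + 1/(12 - 3))*(-357) = -16 + (12 + 1/9)*(-357) = -16 + (12 + ⅑)*(-357) = -16 + (109/9)*(-357) = -16 - 12971/3 = -13019/3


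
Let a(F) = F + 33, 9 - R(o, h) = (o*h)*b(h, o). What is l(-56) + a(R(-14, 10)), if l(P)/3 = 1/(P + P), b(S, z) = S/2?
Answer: 83101/112 ≈ 741.97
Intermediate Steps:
b(S, z) = S/2 (b(S, z) = S*(½) = S/2)
l(P) = 3/(2*P) (l(P) = 3/(P + P) = 3/((2*P)) = 3*(1/(2*P)) = 3/(2*P))
R(o, h) = 9 - o*h²/2 (R(o, h) = 9 - o*h*h/2 = 9 - h*o*h/2 = 9 - o*h²/2)
a(F) = 33 + F
l(-56) + a(R(-14, 10)) = (3/2)/(-56) + (33 + (9 - ½*(-14)*10²)) = (3/2)*(-1/56) + (33 + (9 - ½*(-14)*100)) = -3/112 + (33 + (9 + 700)) = -3/112 + (33 + 709) = -3/112 + 742 = 83101/112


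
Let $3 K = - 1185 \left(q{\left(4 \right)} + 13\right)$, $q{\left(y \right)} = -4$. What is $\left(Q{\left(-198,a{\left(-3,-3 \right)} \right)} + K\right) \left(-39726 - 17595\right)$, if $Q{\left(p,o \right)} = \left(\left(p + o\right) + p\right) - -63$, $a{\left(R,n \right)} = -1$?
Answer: $222921369$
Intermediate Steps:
$Q{\left(p,o \right)} = 63 + o + 2 p$ ($Q{\left(p,o \right)} = \left(\left(o + p\right) + p\right) + 63 = \left(o + 2 p\right) + 63 = 63 + o + 2 p$)
$K = -3555$ ($K = \frac{\left(-1185\right) \left(-4 + 13\right)}{3} = \frac{\left(-1185\right) 9}{3} = \frac{1}{3} \left(-10665\right) = -3555$)
$\left(Q{\left(-198,a{\left(-3,-3 \right)} \right)} + K\right) \left(-39726 - 17595\right) = \left(\left(63 - 1 + 2 \left(-198\right)\right) - 3555\right) \left(-39726 - 17595\right) = \left(\left(63 - 1 - 396\right) - 3555\right) \left(-57321\right) = \left(-334 - 3555\right) \left(-57321\right) = \left(-3889\right) \left(-57321\right) = 222921369$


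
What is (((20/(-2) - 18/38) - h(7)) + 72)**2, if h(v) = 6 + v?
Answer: 850084/361 ≈ 2354.8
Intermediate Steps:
(((20/(-2) - 18/38) - h(7)) + 72)**2 = (((20/(-2) - 18/38) - (6 + 7)) + 72)**2 = (((20*(-1/2) - 18*1/38) - 1*13) + 72)**2 = (((-10 - 9/19) - 13) + 72)**2 = ((-199/19 - 13) + 72)**2 = (-446/19 + 72)**2 = (922/19)**2 = 850084/361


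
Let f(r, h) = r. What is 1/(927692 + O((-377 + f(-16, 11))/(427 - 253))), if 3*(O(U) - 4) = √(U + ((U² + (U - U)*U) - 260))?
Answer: 9362308032/8685375712342631 - 58*I*√865077/8685375712342631 ≈ 1.0779e-6 - 6.2111e-12*I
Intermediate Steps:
O(U) = 4 + √(-260 + U + U²)/3 (O(U) = 4 + √(U + ((U² + (U - U)*U) - 260))/3 = 4 + √(U + ((U² + 0*U) - 260))/3 = 4 + √(U + ((U² + 0) - 260))/3 = 4 + √(U + (U² - 260))/3 = 4 + √(U + (-260 + U²))/3 = 4 + √(-260 + U + U²)/3)
1/(927692 + O((-377 + f(-16, 11))/(427 - 253))) = 1/(927692 + (4 + √(-260 + (-377 - 16)/(427 - 253) + ((-377 - 16)/(427 - 253))²)/3)) = 1/(927692 + (4 + √(-260 - 393/174 + (-393/174)²)/3)) = 1/(927692 + (4 + √(-260 - 393*1/174 + (-393*1/174)²)/3)) = 1/(927692 + (4 + √(-260 - 131/58 + (-131/58)²)/3)) = 1/(927692 + (4 + √(-260 - 131/58 + 17161/3364)/3)) = 1/(927692 + (4 + √(-865077/3364)/3)) = 1/(927692 + (4 + (I*√865077/58)/3)) = 1/(927692 + (4 + I*√865077/174)) = 1/(927696 + I*√865077/174)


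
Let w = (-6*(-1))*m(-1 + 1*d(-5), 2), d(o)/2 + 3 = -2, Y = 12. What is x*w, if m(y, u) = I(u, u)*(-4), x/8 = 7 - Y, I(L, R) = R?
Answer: 1920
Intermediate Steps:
d(o) = -10 (d(o) = -6 + 2*(-2) = -6 - 4 = -10)
x = -40 (x = 8*(7 - 1*12) = 8*(7 - 12) = 8*(-5) = -40)
m(y, u) = -4*u (m(y, u) = u*(-4) = -4*u)
w = -48 (w = (-6*(-1))*(-4*2) = 6*(-8) = -48)
x*w = -40*(-48) = 1920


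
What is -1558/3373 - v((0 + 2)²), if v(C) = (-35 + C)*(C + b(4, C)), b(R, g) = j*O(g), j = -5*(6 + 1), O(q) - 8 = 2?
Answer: -36180356/3373 ≈ -10726.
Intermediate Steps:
O(q) = 10 (O(q) = 8 + 2 = 10)
j = -35 (j = -5*7 = -35)
b(R, g) = -350 (b(R, g) = -35*10 = -350)
v(C) = (-350 + C)*(-35 + C) (v(C) = (-35 + C)*(C - 350) = (-35 + C)*(-350 + C) = (-350 + C)*(-35 + C))
-1558/3373 - v((0 + 2)²) = -1558/3373 - (12250 + ((0 + 2)²)² - 385*(0 + 2)²) = -1558*1/3373 - (12250 + (2²)² - 385*2²) = -1558/3373 - (12250 + 4² - 385*4) = -1558/3373 - (12250 + 16 - 1540) = -1558/3373 - 1*10726 = -1558/3373 - 10726 = -36180356/3373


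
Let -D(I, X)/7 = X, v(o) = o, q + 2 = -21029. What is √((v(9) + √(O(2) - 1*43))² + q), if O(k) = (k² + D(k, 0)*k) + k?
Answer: √(-20987 + 18*I*√37) ≈ 0.3779 + 144.87*I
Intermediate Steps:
q = -21031 (q = -2 - 21029 = -21031)
D(I, X) = -7*X
O(k) = k + k² (O(k) = (k² + (-7*0)*k) + k = (k² + 0*k) + k = (k² + 0) + k = k² + k = k + k²)
√((v(9) + √(O(2) - 1*43))² + q) = √((9 + √(2*(1 + 2) - 1*43))² - 21031) = √((9 + √(2*3 - 43))² - 21031) = √((9 + √(6 - 43))² - 21031) = √((9 + √(-37))² - 21031) = √((9 + I*√37)² - 21031) = √(-21031 + (9 + I*√37)²)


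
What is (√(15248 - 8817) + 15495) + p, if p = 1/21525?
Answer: 333529876/21525 + √6431 ≈ 15575.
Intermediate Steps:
p = 1/21525 ≈ 4.6458e-5
(√(15248 - 8817) + 15495) + p = (√(15248 - 8817) + 15495) + 1/21525 = (√6431 + 15495) + 1/21525 = (15495 + √6431) + 1/21525 = 333529876/21525 + √6431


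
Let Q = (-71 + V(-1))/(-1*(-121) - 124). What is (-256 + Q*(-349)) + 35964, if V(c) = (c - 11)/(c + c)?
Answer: 84439/3 ≈ 28146.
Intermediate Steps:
V(c) = (-11 + c)/(2*c) (V(c) = (-11 + c)/((2*c)) = (-11 + c)*(1/(2*c)) = (-11 + c)/(2*c))
Q = 65/3 (Q = (-71 + (1/2)*(-11 - 1)/(-1))/(-1*(-121) - 124) = (-71 + (1/2)*(-1)*(-12))/(121 - 124) = (-71 + 6)/(-3) = -65*(-1/3) = 65/3 ≈ 21.667)
(-256 + Q*(-349)) + 35964 = (-256 + (65/3)*(-349)) + 35964 = (-256 - 22685/3) + 35964 = -23453/3 + 35964 = 84439/3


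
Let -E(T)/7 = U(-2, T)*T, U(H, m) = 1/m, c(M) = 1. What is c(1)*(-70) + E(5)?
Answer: -77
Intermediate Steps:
E(T) = -7 (E(T) = -7*T/T = -7*1 = -7)
c(1)*(-70) + E(5) = 1*(-70) - 7 = -70 - 7 = -77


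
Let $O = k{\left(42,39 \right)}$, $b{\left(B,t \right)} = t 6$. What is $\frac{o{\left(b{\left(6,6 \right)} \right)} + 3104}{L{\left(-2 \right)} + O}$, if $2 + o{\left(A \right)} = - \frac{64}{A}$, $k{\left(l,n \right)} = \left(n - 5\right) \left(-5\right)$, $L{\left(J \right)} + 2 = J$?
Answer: $- \frac{13951}{783} \approx -17.817$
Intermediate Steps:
$L{\left(J \right)} = -2 + J$
$b{\left(B,t \right)} = 6 t$
$k{\left(l,n \right)} = 25 - 5 n$ ($k{\left(l,n \right)} = \left(-5 + n\right) \left(-5\right) = 25 - 5 n$)
$o{\left(A \right)} = -2 - \frac{64}{A}$
$O = -170$ ($O = 25 - 195 = -170$)
$\frac{o{\left(b{\left(6,6 \right)} \right)} + 3104}{L{\left(-2 \right)} + O} = \frac{\left(-2 - \frac{64}{6 \cdot 6}\right) + 3104}{\left(-2 - 2\right) - 170} = \frac{\left(-2 - \frac{64}{36}\right) + 3104}{-4 - 170} = \frac{\left(-2 - \frac{16}{9}\right) + 3104}{-174} = \left(\left(-2 - \frac{16}{9}\right) + 3104\right) \left(- \frac{1}{174}\right) = \left(- \frac{34}{9} + 3104\right) \left(- \frac{1}{174}\right) = \frac{27902}{9} \left(- \frac{1}{174}\right) = - \frac{13951}{783}$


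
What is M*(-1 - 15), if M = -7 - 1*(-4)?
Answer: 48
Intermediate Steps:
M = -3 (M = -7 + 4 = -3)
M*(-1 - 15) = -3*(-1 - 15) = -3*(-16) = 48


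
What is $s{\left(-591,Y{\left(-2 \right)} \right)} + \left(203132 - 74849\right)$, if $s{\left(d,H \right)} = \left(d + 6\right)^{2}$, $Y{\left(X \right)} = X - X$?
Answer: $470508$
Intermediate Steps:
$Y{\left(X \right)} = 0$
$s{\left(d,H \right)} = \left(6 + d\right)^{2}$
$s{\left(-591,Y{\left(-2 \right)} \right)} + \left(203132 - 74849\right) = \left(6 - 591\right)^{2} + \left(203132 - 74849\right) = \left(-585\right)^{2} + \left(203132 - 74849\right) = 342225 + 128283 = 470508$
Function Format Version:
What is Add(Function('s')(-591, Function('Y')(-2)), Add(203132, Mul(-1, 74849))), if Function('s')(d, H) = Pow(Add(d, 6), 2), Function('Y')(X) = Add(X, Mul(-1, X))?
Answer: 470508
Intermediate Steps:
Function('Y')(X) = 0
Function('s')(d, H) = Pow(Add(6, d), 2)
Add(Function('s')(-591, Function('Y')(-2)), Add(203132, Mul(-1, 74849))) = Add(Pow(Add(6, -591), 2), Add(203132, Mul(-1, 74849))) = Add(Pow(-585, 2), Add(203132, -74849)) = Add(342225, 128283) = 470508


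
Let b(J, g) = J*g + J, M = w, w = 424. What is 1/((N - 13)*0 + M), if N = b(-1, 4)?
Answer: 1/424 ≈ 0.0023585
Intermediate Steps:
M = 424
b(J, g) = J + J*g
N = -5 (N = -(1 + 4) = -1*5 = -5)
1/((N - 13)*0 + M) = 1/((-5 - 13)*0 + 424) = 1/(-18*0 + 424) = 1/(0 + 424) = 1/424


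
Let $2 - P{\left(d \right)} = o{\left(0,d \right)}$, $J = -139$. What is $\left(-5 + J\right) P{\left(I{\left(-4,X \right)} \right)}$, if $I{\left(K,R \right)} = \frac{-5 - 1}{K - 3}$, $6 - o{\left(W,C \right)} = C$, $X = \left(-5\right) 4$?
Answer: $\frac{3168}{7} \approx 452.57$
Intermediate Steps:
$X = -20$
$o{\left(W,C \right)} = 6 - C$
$I{\left(K,R \right)} = - \frac{6}{-3 + K}$
$P{\left(d \right)} = -4 + d$ ($P{\left(d \right)} = 2 - \left(6 - d\right) = 2 + \left(-6 + d\right) = -4 + d$)
$\left(-5 + J\right) P{\left(I{\left(-4,X \right)} \right)} = \left(-5 - 139\right) \left(-4 - \frac{6}{-3 - 4}\right) = - 144 \left(-4 - \frac{6}{-7}\right) = - 144 \left(-4 - - \frac{6}{7}\right) = - 144 \left(-4 + \frac{6}{7}\right) = \left(-144\right) \left(- \frac{22}{7}\right) = \frac{3168}{7}$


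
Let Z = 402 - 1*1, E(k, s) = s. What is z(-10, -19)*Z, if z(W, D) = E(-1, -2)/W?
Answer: 401/5 ≈ 80.200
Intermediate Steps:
Z = 401 (Z = 402 - 1 = 401)
z(W, D) = -2/W
z(-10, -19)*Z = -2/(-10)*401 = -2*(-1/10)*401 = (1/5)*401 = 401/5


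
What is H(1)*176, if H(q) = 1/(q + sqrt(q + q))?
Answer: -176 + 176*sqrt(2) ≈ 72.902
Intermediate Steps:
H(q) = 1/(q + sqrt(2)*sqrt(q)) (H(q) = 1/(q + sqrt(2*q)) = 1/(q + sqrt(2)*sqrt(q)))
H(1)*176 = 176/(1 + sqrt(2)*sqrt(1)) = 176/(1 + sqrt(2)*1) = 176/(1 + sqrt(2))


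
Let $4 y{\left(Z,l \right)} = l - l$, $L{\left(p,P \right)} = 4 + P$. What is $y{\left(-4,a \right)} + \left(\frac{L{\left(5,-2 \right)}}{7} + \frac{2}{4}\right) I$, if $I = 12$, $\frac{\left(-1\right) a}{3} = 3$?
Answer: $\frac{66}{7} \approx 9.4286$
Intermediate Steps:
$a = -9$ ($a = \left(-3\right) 3 = -9$)
$y{\left(Z,l \right)} = 0$ ($y{\left(Z,l \right)} = \frac{l - l}{4} = \frac{1}{4} \cdot 0 = 0$)
$y{\left(-4,a \right)} + \left(\frac{L{\left(5,-2 \right)}}{7} + \frac{2}{4}\right) I = 0 + \left(\frac{4 - 2}{7} + \frac{2}{4}\right) 12 = 0 + \left(2 \cdot \frac{1}{7} + 2 \cdot \frac{1}{4}\right) 12 = 0 + \left(\frac{2}{7} + \frac{1}{2}\right) 12 = 0 + \frac{11}{14} \cdot 12 = 0 + \frac{66}{7} = \frac{66}{7}$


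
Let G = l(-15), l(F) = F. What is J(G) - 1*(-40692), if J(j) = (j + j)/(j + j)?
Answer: 40693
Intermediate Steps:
G = -15
J(j) = 1 (J(j) = (2*j)/((2*j)) = (2*j)*(1/(2*j)) = 1)
J(G) - 1*(-40692) = 1 - 1*(-40692) = 1 + 40692 = 40693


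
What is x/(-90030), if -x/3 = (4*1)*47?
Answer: 94/15005 ≈ 0.0062646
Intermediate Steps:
x = -564 (x = -3*4*1*47 = -12*47 = -3*188 = -564)
x/(-90030) = -564/(-90030) = -564*(-1/90030) = 94/15005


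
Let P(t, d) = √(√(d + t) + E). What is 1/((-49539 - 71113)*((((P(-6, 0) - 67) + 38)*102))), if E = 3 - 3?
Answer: -1/(120652*(-2958 + 102*6^(¼)*√I)) ≈ 2.9086e-9 + 1.154e-10*I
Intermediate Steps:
E = 0
P(t, d) = (d + t)^(¼) (P(t, d) = √(√(d + t) + 0) = √(√(d + t)) = (d + t)^(¼))
1/((-49539 - 71113)*((((P(-6, 0) - 67) + 38)*102))) = 1/((-49539 - 71113)*(((((0 - 6)^(¼) - 67) + 38)*102))) = 1/((-120652)*(((((-6)^(¼) - 67) + 38)*102))) = -1/(102*((-67 + (-6)^(¼)) + 38))/120652 = -1/(102*(-29 + (-6)^(¼)))/120652 = -1/(120652*(-2958 + 102*(-6)^(¼)))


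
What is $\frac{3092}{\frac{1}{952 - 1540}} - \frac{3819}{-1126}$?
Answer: $- \frac{2047172277}{1126} \approx -1.8181 \cdot 10^{6}$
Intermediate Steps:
$\frac{3092}{\frac{1}{952 - 1540}} - \frac{3819}{-1126} = \frac{3092}{\frac{1}{-588}} - - \frac{3819}{1126} = \frac{3092}{- \frac{1}{588}} + \frac{3819}{1126} = 3092 \left(-588\right) + \frac{3819}{1126} = -1818096 + \frac{3819}{1126} = - \frac{2047172277}{1126}$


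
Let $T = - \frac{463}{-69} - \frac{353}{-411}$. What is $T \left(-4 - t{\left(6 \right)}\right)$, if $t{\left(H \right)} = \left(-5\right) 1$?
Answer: $\frac{23850}{3151} \approx 7.569$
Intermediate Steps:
$t{\left(H \right)} = -5$
$T = \frac{23850}{3151}$ ($T = \left(-463\right) \left(- \frac{1}{69}\right) - - \frac{353}{411} = \frac{463}{69} + \frac{353}{411} = \frac{23850}{3151} \approx 7.569$)
$T \left(-4 - t{\left(6 \right)}\right) = \frac{23850 \left(-4 - -5\right)}{3151} = \frac{23850 \left(-4 + 5\right)}{3151} = \frac{23850}{3151} \cdot 1 = \frac{23850}{3151}$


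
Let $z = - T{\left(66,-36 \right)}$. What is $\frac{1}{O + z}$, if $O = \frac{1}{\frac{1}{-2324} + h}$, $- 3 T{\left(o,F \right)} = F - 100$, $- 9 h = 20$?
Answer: $- \frac{139467}{6385252} \approx -0.021842$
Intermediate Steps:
$h = - \frac{20}{9}$ ($h = \left(- \frac{1}{9}\right) 20 = - \frac{20}{9} \approx -2.2222$)
$T{\left(o,F \right)} = \frac{100}{3} - \frac{F}{3}$ ($T{\left(o,F \right)} = - \frac{F - 100}{3} = - \frac{-100 + F}{3} = \frac{100}{3} - \frac{F}{3}$)
$O = - \frac{20916}{46489}$ ($O = \frac{1}{\frac{1}{-2324} - \frac{20}{9}} = \frac{1}{- \frac{1}{2324} - \frac{20}{9}} = \frac{1}{- \frac{46489}{20916}} = - \frac{20916}{46489} \approx -0.44991$)
$z = - \frac{136}{3}$ ($z = - (\frac{100}{3} - -12) = - (\frac{100}{3} + 12) = \left(-1\right) \frac{136}{3} = - \frac{136}{3} \approx -45.333$)
$\frac{1}{O + z} = \frac{1}{- \frac{20916}{46489} - \frac{136}{3}} = \frac{1}{- \frac{6385252}{139467}} = - \frac{139467}{6385252}$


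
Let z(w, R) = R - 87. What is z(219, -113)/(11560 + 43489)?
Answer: -200/55049 ≈ -0.0036331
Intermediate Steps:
z(w, R) = -87 + R
z(219, -113)/(11560 + 43489) = (-87 - 113)/(11560 + 43489) = -200/55049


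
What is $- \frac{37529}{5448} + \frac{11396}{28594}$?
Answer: $- \frac{505509409}{77890056} \approx -6.49$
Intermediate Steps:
$- \frac{37529}{5448} + \frac{11396}{28594} = \left(-37529\right) \frac{1}{5448} + 11396 \cdot \frac{1}{28594} = - \frac{37529}{5448} + \frac{5698}{14297} = - \frac{505509409}{77890056}$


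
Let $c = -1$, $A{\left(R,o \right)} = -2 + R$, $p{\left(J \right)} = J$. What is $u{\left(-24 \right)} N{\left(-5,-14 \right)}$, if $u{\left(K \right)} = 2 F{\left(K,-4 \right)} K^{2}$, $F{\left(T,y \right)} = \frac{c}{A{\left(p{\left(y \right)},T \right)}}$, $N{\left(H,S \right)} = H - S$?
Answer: $1728$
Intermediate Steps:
$F{\left(T,y \right)} = - \frac{1}{-2 + y}$
$u{\left(K \right)} = \frac{K^{2}}{3}$ ($u{\left(K \right)} = 2 \left(- \frac{1}{-2 - 4}\right) K^{2} = 2 \left(- \frac{1}{-6}\right) K^{2} = 2 \left(\left(-1\right) \left(- \frac{1}{6}\right)\right) K^{2} = 2 \cdot \frac{1}{6} K^{2} = \frac{K^{2}}{3}$)
$u{\left(-24 \right)} N{\left(-5,-14 \right)} = \frac{\left(-24\right)^{2}}{3} \left(-5 - -14\right) = \frac{1}{3} \cdot 576 \left(-5 + 14\right) = 192 \cdot 9 = 1728$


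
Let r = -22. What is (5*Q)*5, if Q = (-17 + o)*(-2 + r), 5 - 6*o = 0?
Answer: 9700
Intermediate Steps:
o = 5/6 (o = 5/6 - 1/6*0 = 5/6 + 0 = 5/6 ≈ 0.83333)
Q = 388 (Q = (-17 + 5/6)*(-2 - 22) = -97/6*(-24) = 388)
(5*Q)*5 = (5*388)*5 = 1940*5 = 9700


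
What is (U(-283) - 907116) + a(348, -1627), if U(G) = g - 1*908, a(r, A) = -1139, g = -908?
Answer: -910071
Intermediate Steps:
U(G) = -1816 (U(G) = -908 - 1*908 = -908 - 908 = -1816)
(U(-283) - 907116) + a(348, -1627) = (-1816 - 907116) - 1139 = -908932 - 1139 = -910071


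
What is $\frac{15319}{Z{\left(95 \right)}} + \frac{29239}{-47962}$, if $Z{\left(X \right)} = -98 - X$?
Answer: $- \frac{740373005}{9256666} \approx -79.983$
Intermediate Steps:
$\frac{15319}{Z{\left(95 \right)}} + \frac{29239}{-47962} = \frac{15319}{-98 - 95} + \frac{29239}{-47962} = \frac{15319}{-98 - 95} + 29239 \left(- \frac{1}{47962}\right) = \frac{15319}{-193} - \frac{29239}{47962} = 15319 \left(- \frac{1}{193}\right) - \frac{29239}{47962} = - \frac{15319}{193} - \frac{29239}{47962} = - \frac{740373005}{9256666}$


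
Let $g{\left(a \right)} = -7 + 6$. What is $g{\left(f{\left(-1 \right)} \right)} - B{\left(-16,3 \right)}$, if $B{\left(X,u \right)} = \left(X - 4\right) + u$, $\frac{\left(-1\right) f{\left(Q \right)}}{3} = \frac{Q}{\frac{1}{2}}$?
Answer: $16$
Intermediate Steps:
$f{\left(Q \right)} = - 6 Q$ ($f{\left(Q \right)} = - 3 \frac{Q}{\frac{1}{2}} = - 3 Q \frac{1}{\frac{1}{2}} = - 3 Q 2 = - 3 \cdot 2 Q = - 6 Q$)
$B{\left(X,u \right)} = -4 + X + u$ ($B{\left(X,u \right)} = \left(X - 4\right) + u = \left(-4 + X\right) + u = -4 + X + u$)
$g{\left(a \right)} = -1$
$g{\left(f{\left(-1 \right)} \right)} - B{\left(-16,3 \right)} = -1 - \left(-4 - 16 + 3\right) = -1 - -17 = -1 + 17 = 16$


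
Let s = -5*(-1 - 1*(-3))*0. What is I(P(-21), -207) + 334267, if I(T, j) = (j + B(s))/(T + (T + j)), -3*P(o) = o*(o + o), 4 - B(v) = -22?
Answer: 265742446/795 ≈ 3.3427e+5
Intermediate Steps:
s = 0 (s = -5*(-1 + 3)*0 = -5*2*0 = -10*0 = 0)
B(v) = 26 (B(v) = 4 - 1*(-22) = 4 + 22 = 26)
P(o) = -2*o²/3 (P(o) = -o*(o + o)/3 = -o*2*o/3 = -2*o²/3)
I(T, j) = (26 + j)/(j + 2*T) (I(T, j) = (j + 26)/(T + (T + j)) = (26 + j)/(j + 2*T))
I(P(-21), -207) + 334267 = (26 - 207)/(-207 + 2*(-⅔*(-21)²)) + 334267 = -181/(-207 + 2*(-⅔*441)) + 334267 = -181/(-207 + 2*(-294)) + 334267 = -181/(-207 - 588) + 334267 = -181/(-795) + 334267 = -1/795*(-181) + 334267 = 181/795 + 334267 = 265742446/795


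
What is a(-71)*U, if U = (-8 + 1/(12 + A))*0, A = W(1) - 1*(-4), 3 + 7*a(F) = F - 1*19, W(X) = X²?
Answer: 0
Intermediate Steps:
a(F) = -22/7 + F/7 (a(F) = -3/7 + (F - 1*19)/7 = -3/7 + (F - 19)/7 = -3/7 + (-19 + F)/7 = -3/7 + (-19/7 + F/7) = -22/7 + F/7)
A = 5 (A = 1² - 1*(-4) = 1 + 4 = 5)
U = 0 (U = (-8 + 1/(12 + 5))*0 = (-8 + 1/17)*0 = -135/17*0 = 0)
a(-71)*U = (-22/7 + (⅐)*(-71))*0 = (-22/7 - 71/7)*0 = -93/7*0 = 0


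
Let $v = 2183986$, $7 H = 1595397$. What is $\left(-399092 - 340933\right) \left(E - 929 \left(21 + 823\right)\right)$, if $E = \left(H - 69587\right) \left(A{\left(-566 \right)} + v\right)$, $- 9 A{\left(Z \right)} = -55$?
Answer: $- \frac{1791220714796269900}{7} \approx -2.5589 \cdot 10^{17}$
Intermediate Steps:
$H = \frac{1595397}{7}$ ($H = \frac{1}{7} \cdot 1595397 = \frac{1595397}{7} \approx 2.2791 \cdot 10^{5}$)
$A{\left(Z \right)} = \frac{55}{9}$ ($A{\left(Z \right)} = \left(- \frac{1}{9}\right) \left(-55\right) = \frac{55}{9}$)
$E = \frac{21784430239552}{63}$ ($E = \left(\frac{1595397}{7} - 69587\right) \left(\frac{55}{9} + 2183986\right) = \frac{1108288}{7} \cdot \frac{19655929}{9} = \frac{21784430239552}{63} \approx 3.4578 \cdot 10^{11}$)
$\left(-399092 - 340933\right) \left(E - 929 \left(21 + 823\right)\right) = \left(-399092 - 340933\right) \left(\frac{21784430239552}{63} - 929 \left(21 + 823\right)\right) = - 740025 \left(\frac{21784430239552}{63} - 784076\right) = \left(-740025\right) \frac{21784380842764}{63} = - \frac{1791220714796269900}{7}$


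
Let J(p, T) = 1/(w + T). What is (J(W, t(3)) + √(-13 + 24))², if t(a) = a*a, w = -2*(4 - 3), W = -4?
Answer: 540/49 + 2*√11/7 ≈ 11.968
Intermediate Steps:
w = -2 (w = -2*1 = -2)
t(a) = a²
J(p, T) = 1/(-2 + T)
(J(W, t(3)) + √(-13 + 24))² = (1/(-2 + 3²) + √(-13 + 24))² = (1/(-2 + 9) + √11)² = (1/7 + √11)² = (⅐ + √11)²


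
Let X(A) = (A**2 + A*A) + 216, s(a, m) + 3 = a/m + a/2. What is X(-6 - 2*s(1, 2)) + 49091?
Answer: 49315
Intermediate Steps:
s(a, m) = -3 + a/2 + a/m (s(a, m) = -3 + (a/m + a/2) = -3 + (a/2 + a/m) = -3 + a/2 + a/m)
X(A) = 216 + 2*A**2 (X(A) = (A**2 + A**2) + 216 = 2*A**2 + 216 = 216 + 2*A**2)
X(-6 - 2*s(1, 2)) + 49091 = (216 + 2*(-6 - 2*(-3 + (1/2)*1 + 1/2))**2) + 49091 = (216 + 2*(-6 - 2*(-3 + 1/2 + 1*(1/2)))**2) + 49091 = (216 + 2*(-6 - 2*(-3 + 1/2 + 1/2))**2) + 49091 = (216 + 2*(-6 - 2*(-2))**2) + 49091 = (216 + 2*(-6 + 4)**2) + 49091 = (216 + 2*(-2)**2) + 49091 = (216 + 2*4) + 49091 = (216 + 8) + 49091 = 224 + 49091 = 49315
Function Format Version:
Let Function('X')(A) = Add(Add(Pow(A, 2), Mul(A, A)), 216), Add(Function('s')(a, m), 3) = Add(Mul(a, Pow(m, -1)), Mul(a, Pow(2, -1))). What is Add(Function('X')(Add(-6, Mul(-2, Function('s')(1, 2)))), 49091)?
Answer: 49315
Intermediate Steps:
Function('s')(a, m) = Add(-3, Mul(Rational(1, 2), a), Mul(a, Pow(m, -1))) (Function('s')(a, m) = Add(-3, Add(Mul(a, Pow(m, -1)), Mul(a, Pow(2, -1)))) = Add(-3, Add(Mul(a, Pow(m, -1)), Mul(a, Rational(1, 2)))) = Add(-3, Add(Mul(a, Pow(m, -1)), Mul(Rational(1, 2), a))) = Add(-3, Add(Mul(Rational(1, 2), a), Mul(a, Pow(m, -1)))) = Add(-3, Mul(Rational(1, 2), a), Mul(a, Pow(m, -1))))
Function('X')(A) = Add(216, Mul(2, Pow(A, 2))) (Function('X')(A) = Add(Add(Pow(A, 2), Pow(A, 2)), 216) = Add(Mul(2, Pow(A, 2)), 216) = Add(216, Mul(2, Pow(A, 2))))
Add(Function('X')(Add(-6, Mul(-2, Function('s')(1, 2)))), 49091) = Add(Add(216, Mul(2, Pow(Add(-6, Mul(-2, Add(-3, Mul(Rational(1, 2), 1), Mul(1, Pow(2, -1))))), 2))), 49091) = Add(Add(216, Mul(2, Pow(Add(-6, Mul(-2, Add(-3, Rational(1, 2), Mul(1, Rational(1, 2))))), 2))), 49091) = Add(Add(216, Mul(2, Pow(Add(-6, Mul(-2, Add(-3, Rational(1, 2), Rational(1, 2)))), 2))), 49091) = Add(Add(216, Mul(2, Pow(Add(-6, Mul(-2, -2)), 2))), 49091) = Add(Add(216, Mul(2, Pow(Add(-6, 4), 2))), 49091) = Add(Add(216, Mul(2, Pow(-2, 2))), 49091) = Add(Add(216, Mul(2, 4)), 49091) = Add(Add(216, 8), 49091) = Add(224, 49091) = 49315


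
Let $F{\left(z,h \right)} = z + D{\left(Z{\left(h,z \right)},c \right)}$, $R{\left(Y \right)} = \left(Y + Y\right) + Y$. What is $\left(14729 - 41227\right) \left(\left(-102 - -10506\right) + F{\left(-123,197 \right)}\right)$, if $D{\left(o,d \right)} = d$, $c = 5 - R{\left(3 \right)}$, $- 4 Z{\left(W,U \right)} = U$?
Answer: $-272319946$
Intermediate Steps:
$R{\left(Y \right)} = 3 Y$ ($R{\left(Y \right)} = 2 Y + Y = 3 Y$)
$Z{\left(W,U \right)} = - \frac{U}{4}$
$c = -4$ ($c = 5 - 3 \cdot 3 = 5 - 9 = -4$)
$F{\left(z,h \right)} = -4 + z$ ($F{\left(z,h \right)} = z - 4 = -4 + z$)
$\left(14729 - 41227\right) \left(\left(-102 - -10506\right) + F{\left(-123,197 \right)}\right) = \left(14729 - 41227\right) \left(\left(-102 - -10506\right) - 127\right) = - 26498 \left(\left(-102 + 10506\right) - 127\right) = - 26498 \left(10404 - 127\right) = \left(-26498\right) 10277 = -272319946$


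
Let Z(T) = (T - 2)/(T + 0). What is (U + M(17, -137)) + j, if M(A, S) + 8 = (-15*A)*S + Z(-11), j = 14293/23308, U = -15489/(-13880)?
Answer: 31075966741843/889666360 ≈ 34930.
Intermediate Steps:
Z(T) = (-2 + T)/T
U = 15489/13880 (U = -15489*(-1/13880) = 15489/13880 ≈ 1.1159)
j = 14293/23308 (j = 14293*(1/23308) = 14293/23308 ≈ 0.61322)
M(A, S) = -75/11 - 15*A*S (M(A, S) = -8 + ((-15*A)*S + (-2 - 11)/(-11)) = -8 + (-15*A*S - 1/11*(-13)) = -8 + (-15*A*S + 13/11) = -8 + (13/11 - 15*A*S) = -75/11 - 15*A*S)
(U + M(17, -137)) + j = (15489/13880 + (-75/11 - 15*17*(-137))) + 14293/23308 = (15489/13880 + (-75/11 + 34935)) + 14293/23308 = (15489/13880 + 384210/11) + 14293/23308 = 5333005179/152680 + 14293/23308 = 31075966741843/889666360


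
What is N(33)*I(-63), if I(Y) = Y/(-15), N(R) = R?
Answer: 693/5 ≈ 138.60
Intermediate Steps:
I(Y) = -Y/15 (I(Y) = Y*(-1/15) = -Y/15)
N(33)*I(-63) = 33*(-1/15*(-63)) = 33*(21/5) = 693/5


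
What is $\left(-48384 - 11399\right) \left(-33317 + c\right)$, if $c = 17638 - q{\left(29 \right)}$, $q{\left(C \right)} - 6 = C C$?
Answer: $987973858$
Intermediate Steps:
$q{\left(C \right)} = 6 + C^{2}$ ($q{\left(C \right)} = 6 + C C = 6 + C^{2}$)
$c = 16791$ ($c = 17638 - \left(6 + 29^{2}\right) = 17638 - \left(6 + 841\right) = 17638 - 847 = 16791$)
$\left(-48384 - 11399\right) \left(-33317 + c\right) = \left(-48384 - 11399\right) \left(-33317 + 16791\right) = \left(-59783\right) \left(-16526\right) = 987973858$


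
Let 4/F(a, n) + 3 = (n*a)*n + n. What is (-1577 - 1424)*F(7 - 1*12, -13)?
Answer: 12004/861 ≈ 13.942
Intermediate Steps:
F(a, n) = 4/(-3 + n + a*n²) (F(a, n) = 4/(-3 + ((n*a)*n + n)) = 4/(-3 + ((a*n)*n + n)) = 4/(-3 + (a*n² + n)) = 4/(-3 + (n + a*n²)) = 4/(-3 + n + a*n²))
(-1577 - 1424)*F(7 - 1*12, -13) = (-1577 - 1424)*(4/(-3 - 13 + (7 - 1*12)*(-13)²)) = -12004/(-3 - 13 + (7 - 12)*169) = -12004/(-3 - 13 - 5*169) = -12004/(-3 - 13 - 845) = -12004/(-861) = -12004*(-1)/861 = -3001*(-4/861) = 12004/861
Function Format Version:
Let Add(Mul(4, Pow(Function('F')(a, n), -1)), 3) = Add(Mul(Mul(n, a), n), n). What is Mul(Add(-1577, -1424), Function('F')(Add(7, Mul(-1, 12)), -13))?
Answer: Rational(12004, 861) ≈ 13.942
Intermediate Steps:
Function('F')(a, n) = Mul(4, Pow(Add(-3, n, Mul(a, Pow(n, 2))), -1)) (Function('F')(a, n) = Mul(4, Pow(Add(-3, Add(Mul(Mul(n, a), n), n)), -1)) = Mul(4, Pow(Add(-3, Add(Mul(Mul(a, n), n), n)), -1)) = Mul(4, Pow(Add(-3, Add(Mul(a, Pow(n, 2)), n)), -1)) = Mul(4, Pow(Add(-3, Add(n, Mul(a, Pow(n, 2)))), -1)) = Mul(4, Pow(Add(-3, n, Mul(a, Pow(n, 2))), -1)))
Mul(Add(-1577, -1424), Function('F')(Add(7, Mul(-1, 12)), -13)) = Mul(Add(-1577, -1424), Mul(4, Pow(Add(-3, -13, Mul(Add(7, Mul(-1, 12)), Pow(-13, 2))), -1))) = Mul(-3001, Mul(4, Pow(Add(-3, -13, Mul(Add(7, -12), 169)), -1))) = Mul(-3001, Mul(4, Pow(Add(-3, -13, Mul(-5, 169)), -1))) = Mul(-3001, Mul(4, Pow(Add(-3, -13, -845), -1))) = Mul(-3001, Mul(4, Pow(-861, -1))) = Mul(-3001, Mul(4, Rational(-1, 861))) = Mul(-3001, Rational(-4, 861)) = Rational(12004, 861)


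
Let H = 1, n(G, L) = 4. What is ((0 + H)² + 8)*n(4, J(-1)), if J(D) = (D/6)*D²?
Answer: 36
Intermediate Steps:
J(D) = D³/6 (J(D) = (D*(⅙))*D² = (D/6)*D² = D³/6)
((0 + H)² + 8)*n(4, J(-1)) = ((0 + 1)² + 8)*4 = (1² + 8)*4 = (1 + 8)*4 = 9*4 = 36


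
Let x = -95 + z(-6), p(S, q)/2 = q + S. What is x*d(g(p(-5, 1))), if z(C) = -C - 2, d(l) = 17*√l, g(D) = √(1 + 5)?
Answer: -1547*6^(¼) ≈ -2421.2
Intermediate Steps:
p(S, q) = 2*S + 2*q (p(S, q) = 2*(q + S) = 2*(S + q) = 2*S + 2*q)
g(D) = √6
z(C) = -2 - C
x = -91 (x = -95 + (-2 - 1*(-6)) = -95 + (-2 + 6) = -95 + 4 = -91)
x*d(g(p(-5, 1))) = -1547*√(√6) = -1547*6^(¼)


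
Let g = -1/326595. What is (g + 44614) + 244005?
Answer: 94261522304/326595 ≈ 2.8862e+5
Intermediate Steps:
g = -1/326595 (g = -1*1/326595 = -1/326595 ≈ -3.0619e-6)
(g + 44614) + 244005 = (-1/326595 + 44614) + 244005 = 14570709329/326595 + 244005 = 94261522304/326595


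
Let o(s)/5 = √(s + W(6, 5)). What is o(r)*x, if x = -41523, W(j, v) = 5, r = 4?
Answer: -622845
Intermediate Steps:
o(s) = 5*√(5 + s) (o(s) = 5*√(s + 5) = 5*√(5 + s))
o(r)*x = (5*√(5 + 4))*(-41523) = (5*√9)*(-41523) = (5*3)*(-41523) = 15*(-41523) = -622845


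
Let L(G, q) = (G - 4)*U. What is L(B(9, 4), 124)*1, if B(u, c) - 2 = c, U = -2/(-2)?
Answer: 2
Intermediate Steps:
U = 1 (U = -2*(-½) = 1)
B(u, c) = 2 + c
L(G, q) = -4 + G (L(G, q) = (G - 4)*1 = (-4 + G)*1 = -4 + G)
L(B(9, 4), 124)*1 = (-4 + (2 + 4))*1 = (-4 + 6)*1 = 2*1 = 2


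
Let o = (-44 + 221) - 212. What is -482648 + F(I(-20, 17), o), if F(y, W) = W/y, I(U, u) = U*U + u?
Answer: -201264251/417 ≈ -4.8265e+5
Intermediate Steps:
o = -35 (o = 177 - 212 = -35)
I(U, u) = u + U² (I(U, u) = U² + u = u + U²)
-482648 + F(I(-20, 17), o) = -482648 - 35/(17 + (-20)²) = -482648 - 35/(17 + 400) = -482648 - 35/417 = -201264251/417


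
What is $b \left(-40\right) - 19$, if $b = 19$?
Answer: $-779$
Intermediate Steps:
$b \left(-40\right) - 19 = 19 \left(-40\right) - 19 = -760 - 19 = -779$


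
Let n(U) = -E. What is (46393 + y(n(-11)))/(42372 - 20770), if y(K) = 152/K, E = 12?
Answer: 139141/64806 ≈ 2.1470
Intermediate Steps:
n(U) = -12 (n(U) = -1*12 = -12)
(46393 + y(n(-11)))/(42372 - 20770) = (46393 + 152/(-12))/(42372 - 20770) = (46393 + 152*(-1/12))/21602 = (46393 - 38/3)*(1/21602) = (139141/3)*(1/21602) = 139141/64806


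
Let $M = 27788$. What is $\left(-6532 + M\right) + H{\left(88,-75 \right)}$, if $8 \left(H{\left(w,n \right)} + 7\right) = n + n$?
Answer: $\frac{84921}{4} \approx 21230.0$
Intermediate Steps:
$H{\left(w,n \right)} = -7 + \frac{n}{4}$ ($H{\left(w,n \right)} = -7 + \frac{n + n}{8} = -7 + \frac{2 n}{8} = -7 + \frac{n}{4}$)
$\left(-6532 + M\right) + H{\left(88,-75 \right)} = \left(-6532 + 27788\right) + \left(-7 + \frac{1}{4} \left(-75\right)\right) = 21256 - \frac{103}{4} = \frac{84921}{4}$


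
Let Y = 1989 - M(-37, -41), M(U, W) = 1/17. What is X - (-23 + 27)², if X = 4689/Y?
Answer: -461279/33812 ≈ -13.642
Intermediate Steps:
M(U, W) = 1/17
Y = 33812/17 (Y = 1989 - 1*1/17 = 1989 - 1/17 = 33812/17 ≈ 1988.9)
X = 79713/33812 (X = 4689/(33812/17) = 4689*(17/33812) = 79713/33812 ≈ 2.3575)
X - (-23 + 27)² = 79713/33812 - (-23 + 27)² = 79713/33812 - 1*4² = 79713/33812 - 1*16 = 79713/33812 - 16 = -461279/33812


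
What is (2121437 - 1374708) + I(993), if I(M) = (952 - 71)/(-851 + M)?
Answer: 106036399/142 ≈ 7.4674e+5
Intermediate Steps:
I(M) = 881/(-851 + M)
(2121437 - 1374708) + I(993) = (2121437 - 1374708) + 881/(-851 + 993) = 746729 + 881/142 = 106036399/142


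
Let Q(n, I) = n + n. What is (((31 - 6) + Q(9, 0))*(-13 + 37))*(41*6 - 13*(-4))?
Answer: 307536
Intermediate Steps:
Q(n, I) = 2*n
(((31 - 6) + Q(9, 0))*(-13 + 37))*(41*6 - 13*(-4)) = (((31 - 6) + 2*9)*(-13 + 37))*(41*6 - 13*(-4)) = ((25 + 18)*24)*(246 + 52) = (43*24)*298 = 1032*298 = 307536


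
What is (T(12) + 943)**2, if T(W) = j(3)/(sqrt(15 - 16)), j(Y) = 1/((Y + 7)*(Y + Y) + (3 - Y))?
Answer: (56580 - I)**2/3600 ≈ 8.8925e+5 - 31.433*I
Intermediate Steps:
j(Y) = 1/(3 - Y + 2*Y*(7 + Y)) (j(Y) = 1/((7 + Y)*(2*Y) + (3 - Y)) = 1/(2*Y*(7 + Y) + (3 - Y)) = 1/(3 - Y + 2*Y*(7 + Y)))
T(W) = -I/60 (T(W) = 1/((3 + 2*3**2 + 13*3)*(sqrt(15 - 16))) = 1/((3 + 2*9 + 39)*(sqrt(-1))) = 1/((3 + 18 + 39)*I) = (-I)/60 = -I/60)
(T(12) + 943)**2 = (-I/60 + 943)**2 = (943 - I/60)**2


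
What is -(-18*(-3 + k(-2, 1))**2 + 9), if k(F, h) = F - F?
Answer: 153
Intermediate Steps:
k(F, h) = 0
-(-18*(-3 + k(-2, 1))**2 + 9) = -(-18*(-3 + 0)**2 + 9) = -(-18*(-3)**2 + 9) = -(-18*9 + 9) = -(-162 + 9) = -1*(-153) = 153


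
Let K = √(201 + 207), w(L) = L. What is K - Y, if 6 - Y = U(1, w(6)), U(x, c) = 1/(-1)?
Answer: -7 + 2*√102 ≈ 13.199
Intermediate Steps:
U(x, c) = -1
Y = 7 (Y = 6 - 1*(-1) = 6 + 1 = 7)
K = 2*√102 (K = √408 = 2*√102 ≈ 20.199)
K - Y = 2*√102 - 1*7 = 2*√102 - 7 = -7 + 2*√102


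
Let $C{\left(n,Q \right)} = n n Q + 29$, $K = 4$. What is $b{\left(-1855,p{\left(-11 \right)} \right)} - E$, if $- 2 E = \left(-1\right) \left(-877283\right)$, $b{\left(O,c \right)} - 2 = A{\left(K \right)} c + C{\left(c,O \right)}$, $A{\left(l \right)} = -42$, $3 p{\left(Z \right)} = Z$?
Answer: $\frac{7449967}{18} \approx 4.1389 \cdot 10^{5}$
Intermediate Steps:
$p{\left(Z \right)} = \frac{Z}{3}$
$C{\left(n,Q \right)} = 29 + Q n^{2}$ ($C{\left(n,Q \right)} = n^{2} Q + 29 = Q n^{2} + 29 = 29 + Q n^{2}$)
$b{\left(O,c \right)} = 31 - 42 c + O c^{2}$ ($b{\left(O,c \right)} = 2 - \left(-29 + 42 c - O c^{2}\right) = 2 + \left(29 - 42 c + O c^{2}\right) = 31 - 42 c + O c^{2}$)
$E = - \frac{877283}{2}$ ($E = - \frac{\left(-1\right) \left(-877283\right)}{2} = \left(- \frac{1}{2}\right) 877283 = - \frac{877283}{2} \approx -4.3864 \cdot 10^{5}$)
$b{\left(-1855,p{\left(-11 \right)} \right)} - E = \left(31 - 42 \cdot \frac{1}{3} \left(-11\right) - 1855 \left(\frac{1}{3} \left(-11\right)\right)^{2}\right) - - \frac{877283}{2} = \left(31 - -154 - 1855 \left(- \frac{11}{3}\right)^{2}\right) + \frac{877283}{2} = \left(31 + 154 - \frac{224455}{9}\right) + \frac{877283}{2} = - \frac{222790}{9} + \frac{877283}{2} = \frac{7449967}{18}$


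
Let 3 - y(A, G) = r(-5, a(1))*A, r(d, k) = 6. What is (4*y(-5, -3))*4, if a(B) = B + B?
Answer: 528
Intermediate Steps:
a(B) = 2*B
y(A, G) = 3 - 6*A
(4*y(-5, -3))*4 = (4*(3 - 6*(-5)))*4 = (4*(3 + 30))*4 = (4*33)*4 = 132*4 = 528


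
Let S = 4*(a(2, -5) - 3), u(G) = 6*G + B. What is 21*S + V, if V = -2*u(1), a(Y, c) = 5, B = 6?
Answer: 144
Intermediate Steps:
u(G) = 6 + 6*G (u(G) = 6*G + 6 = 6 + 6*G)
V = -24 (V = -2*(6 + 6*1) = -2*(6 + 6) = -2*12 = -24)
S = 8 (S = 4*(5 - 3) = 4*2 = 8)
21*S + V = 21*8 - 24 = 168 - 24 = 144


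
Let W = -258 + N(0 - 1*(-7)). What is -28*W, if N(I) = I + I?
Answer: 6832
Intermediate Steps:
N(I) = 2*I
W = -244 (W = -258 + 2*(0 - 1*(-7)) = -258 + 2*(0 + 7) = -258 + 2*7 = -258 + 14 = -244)
-28*W = -28*(-244) = 6832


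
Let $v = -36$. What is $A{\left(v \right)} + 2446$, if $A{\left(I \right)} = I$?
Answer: $2410$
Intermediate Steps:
$A{\left(v \right)} + 2446 = -36 + 2446 = 2410$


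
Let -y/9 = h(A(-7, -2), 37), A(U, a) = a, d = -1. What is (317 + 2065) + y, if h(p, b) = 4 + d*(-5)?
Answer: 2301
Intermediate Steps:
h(p, b) = 9 (h(p, b) = 4 - 1*(-5) = 4 + 5 = 9)
y = -81 (y = -9*9 = -81)
(317 + 2065) + y = (317 + 2065) - 81 = 2382 - 81 = 2301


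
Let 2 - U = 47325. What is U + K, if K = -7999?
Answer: -55322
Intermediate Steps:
U = -47323 (U = 2 - 1*47325 = 2 - 47325 = -47323)
U + K = -47323 - 7999 = -55322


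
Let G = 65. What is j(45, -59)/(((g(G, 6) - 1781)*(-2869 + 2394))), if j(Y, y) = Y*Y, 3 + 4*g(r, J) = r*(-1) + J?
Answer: 162/68267 ≈ 0.0023730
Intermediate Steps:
g(r, J) = -¾ - r/4 + J/4 (g(r, J) = -¾ + (r*(-1) + J)/4 = -¾ + (-r + J)/4 = -¾ + (J - r)/4 = -¾ + (-r/4 + J/4) = -¾ - r/4 + J/4)
j(Y, y) = Y²
j(45, -59)/(((g(G, 6) - 1781)*(-2869 + 2394))) = 45²/((((-¾ - ¼*65 + (¼)*6) - 1781)*(-2869 + 2394))) = 2025/((((-¾ - 65/4 + 3/2) - 1781)*(-475))) = 2025/(((-31/2 - 1781)*(-475))) = 2025/((-3593/2*(-475))) = 2025/(1706675/2) = 2025*(2/1706675) = 162/68267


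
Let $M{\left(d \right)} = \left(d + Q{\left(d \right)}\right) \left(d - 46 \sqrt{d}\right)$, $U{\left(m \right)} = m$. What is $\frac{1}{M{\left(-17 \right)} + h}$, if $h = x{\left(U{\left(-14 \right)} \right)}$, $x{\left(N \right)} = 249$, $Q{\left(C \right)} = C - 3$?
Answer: $\frac{439}{25008276} - \frac{851 i \sqrt{17}}{25008276} \approx 1.7554 \cdot 10^{-5} - 0.0001403 i$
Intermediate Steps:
$Q{\left(C \right)} = -3 + C$
$h = 249$
$M{\left(d \right)} = \left(-3 + 2 d\right) \left(d - 46 \sqrt{d}\right)$ ($M{\left(d \right)} = \left(d + \left(-3 + d\right)\right) \left(d - 46 \sqrt{d}\right) = \left(-3 + 2 d\right) \left(d - 46 \sqrt{d}\right)$)
$\frac{1}{M{\left(-17 \right)} + h} = \frac{1}{\left(- 92 \left(-17\right)^{\frac{3}{2}} - -51 + 2 \left(-17\right)^{2} + 138 \sqrt{-17}\right) + 249} = \frac{1}{\left(- 92 \left(- 17 i \sqrt{17}\right) + 51 + 2 \cdot 289 + 138 i \sqrt{17}\right) + 249} = \frac{1}{\left(1564 i \sqrt{17} + 51 + 578 + 138 i \sqrt{17}\right) + 249} = \frac{1}{\left(629 + 1702 i \sqrt{17}\right) + 249} = \frac{1}{878 + 1702 i \sqrt{17}}$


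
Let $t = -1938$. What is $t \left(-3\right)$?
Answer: $5814$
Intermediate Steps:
$t \left(-3\right) = \left(-1938\right) \left(-3\right) = 5814$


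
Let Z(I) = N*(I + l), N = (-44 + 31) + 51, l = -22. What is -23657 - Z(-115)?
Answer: -18451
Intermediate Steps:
N = 38 (N = -13 + 51 = 38)
Z(I) = -836 + 38*I (Z(I) = 38*(I - 22) = 38*(-22 + I) = -836 + 38*I)
-23657 - Z(-115) = -23657 - (-836 + 38*(-115)) = -23657 - (-836 - 4370) = -23657 - 1*(-5206) = -23657 + 5206 = -18451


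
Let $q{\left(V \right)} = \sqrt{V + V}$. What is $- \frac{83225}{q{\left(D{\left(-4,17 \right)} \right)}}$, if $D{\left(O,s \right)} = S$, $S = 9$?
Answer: $- \frac{83225 \sqrt{2}}{6} \approx -19616.0$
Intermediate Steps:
$D{\left(O,s \right)} = 9$
$q{\left(V \right)} = \sqrt{2} \sqrt{V}$ ($q{\left(V \right)} = \sqrt{2 V} = \sqrt{2} \sqrt{V}$)
$- \frac{83225}{q{\left(D{\left(-4,17 \right)} \right)}} = - \frac{83225}{\sqrt{2} \sqrt{9}} = - \frac{83225}{\sqrt{2} \cdot 3} = - \frac{83225}{3 \sqrt{2}} = - 83225 \frac{\sqrt{2}}{6} = - \frac{83225 \sqrt{2}}{6}$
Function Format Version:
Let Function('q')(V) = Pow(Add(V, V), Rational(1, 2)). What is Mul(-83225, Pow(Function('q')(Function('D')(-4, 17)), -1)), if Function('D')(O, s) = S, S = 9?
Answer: Mul(Rational(-83225, 6), Pow(2, Rational(1, 2))) ≈ -19616.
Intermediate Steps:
Function('D')(O, s) = 9
Function('q')(V) = Mul(Pow(2, Rational(1, 2)), Pow(V, Rational(1, 2))) (Function('q')(V) = Pow(Mul(2, V), Rational(1, 2)) = Mul(Pow(2, Rational(1, 2)), Pow(V, Rational(1, 2))))
Mul(-83225, Pow(Function('q')(Function('D')(-4, 17)), -1)) = Mul(-83225, Pow(Mul(Pow(2, Rational(1, 2)), Pow(9, Rational(1, 2))), -1)) = Mul(-83225, Pow(Mul(Pow(2, Rational(1, 2)), 3), -1)) = Mul(-83225, Pow(Mul(3, Pow(2, Rational(1, 2))), -1)) = Mul(-83225, Mul(Rational(1, 6), Pow(2, Rational(1, 2)))) = Mul(Rational(-83225, 6), Pow(2, Rational(1, 2)))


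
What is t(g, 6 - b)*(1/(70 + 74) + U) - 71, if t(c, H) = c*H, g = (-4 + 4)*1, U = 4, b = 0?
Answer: -71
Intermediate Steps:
g = 0 (g = 0*1 = 0)
t(c, H) = H*c
t(g, 6 - b)*(1/(70 + 74) + U) - 71 = ((6 - 1*0)*0)*(1/(70 + 74) + 4) - 71 = ((6 + 0)*0)*(1/144 + 4) - 71 = (6*0)*(1/144 + 4) - 71 = 0*(577/144) - 71 = 0 - 71 = -71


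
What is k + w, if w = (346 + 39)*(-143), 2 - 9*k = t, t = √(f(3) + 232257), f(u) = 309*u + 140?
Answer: -495493/9 - 2*√58331/9 ≈ -55108.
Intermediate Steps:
f(u) = 140 + 309*u
t = 2*√58331 (t = √((140 + 309*3) + 232257) = √((140 + 927) + 232257) = √(1067 + 232257) = √233324 = 2*√58331 ≈ 483.04)
k = 2/9 - 2*√58331/9 ≈ -53.448
w = -55055 (w = 385*(-143) = -55055)
k + w = (2/9 - 2*√58331/9) - 55055 = -495493/9 - 2*√58331/9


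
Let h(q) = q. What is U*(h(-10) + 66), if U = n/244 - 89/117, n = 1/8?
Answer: -1215277/28548 ≈ -42.570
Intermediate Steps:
n = ⅛ ≈ 0.12500
U = -173611/228384 (U = (⅛)/244 - 89/117 = (⅛)*(1/244) - 89*1/117 = 1/1952 - 89/117 = -173611/228384 ≈ -0.76017)
U*(h(-10) + 66) = -173611*(-10 + 66)/228384 = -173611/228384*56 = -1215277/28548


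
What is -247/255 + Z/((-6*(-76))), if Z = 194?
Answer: -3509/6460 ≈ -0.54319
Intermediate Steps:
-247/255 + Z/((-6*(-76))) = -247/255 + 194/((-6*(-76))) = -247*1/255 + 194/456 = -247/255 + 194*(1/456) = -247/255 + 97/228 = -3509/6460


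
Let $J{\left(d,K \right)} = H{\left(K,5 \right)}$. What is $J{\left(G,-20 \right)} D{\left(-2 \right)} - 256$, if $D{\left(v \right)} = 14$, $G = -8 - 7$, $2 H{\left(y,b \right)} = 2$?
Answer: $-242$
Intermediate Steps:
$H{\left(y,b \right)} = 1$ ($H{\left(y,b \right)} = \frac{1}{2} \cdot 2 = 1$)
$G = -15$ ($G = -8 - 7 = -15$)
$J{\left(d,K \right)} = 1$
$J{\left(G,-20 \right)} D{\left(-2 \right)} - 256 = 1 \cdot 14 - 256 = 14 - 256 = -242$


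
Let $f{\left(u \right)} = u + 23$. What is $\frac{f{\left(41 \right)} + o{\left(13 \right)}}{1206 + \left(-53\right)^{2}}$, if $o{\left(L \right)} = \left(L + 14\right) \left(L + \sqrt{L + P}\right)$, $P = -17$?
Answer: $\frac{83}{803} + \frac{54 i}{4015} \approx 0.10336 + 0.01345 i$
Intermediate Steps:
$o{\left(L \right)} = \left(14 + L\right) \left(L + \sqrt{-17 + L}\right)$ ($o{\left(L \right)} = \left(L + 14\right) \left(L + \sqrt{L - 17}\right) = \left(14 + L\right) \left(L + \sqrt{-17 + L}\right)$)
$f{\left(u \right)} = 23 + u$
$\frac{f{\left(41 \right)} + o{\left(13 \right)}}{1206 + \left(-53\right)^{2}} = \frac{\left(23 + 41\right) + \left(13^{2} + 14 \cdot 13 + 14 \sqrt{-17 + 13} + 13 \sqrt{-17 + 13}\right)}{1206 + \left(-53\right)^{2}} = \frac{64 + \left(169 + 182 + 14 \sqrt{-4} + 13 \sqrt{-4}\right)}{1206 + 2809} = \frac{64 + \left(169 + 182 + 14 \cdot 2 i + 13 \cdot 2 i\right)}{4015} = \left(64 + \left(169 + 182 + 28 i + 26 i\right)\right) \frac{1}{4015} = \left(64 + \left(351 + 54 i\right)\right) \frac{1}{4015} = \left(415 + 54 i\right) \frac{1}{4015} = \frac{83}{803} + \frac{54 i}{4015}$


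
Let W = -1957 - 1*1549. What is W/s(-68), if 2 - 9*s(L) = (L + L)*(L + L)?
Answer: 15777/9247 ≈ 1.7062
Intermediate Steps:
s(L) = 2/9 - 4*L**2/9 (s(L) = 2/9 - (L + L)*(L + L)/9 = 2/9 - 2*L*2*L/9 = 2/9 - 4*L**2/9)
W = -3506 (W = -1957 - 1549 = -3506)
W/s(-68) = -3506/(2/9 - 4/9*(-68)**2) = -3506/(2/9 - 4/9*4624) = -3506/(2/9 - 18496/9) = -3506/(-18494/9) = -3506*(-9/18494) = 15777/9247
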